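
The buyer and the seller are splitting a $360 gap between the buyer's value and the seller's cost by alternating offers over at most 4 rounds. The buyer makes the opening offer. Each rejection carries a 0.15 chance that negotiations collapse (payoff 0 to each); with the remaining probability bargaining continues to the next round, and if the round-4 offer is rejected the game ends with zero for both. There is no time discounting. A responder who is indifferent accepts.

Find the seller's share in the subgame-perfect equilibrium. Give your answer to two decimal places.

Round 4 (the seller proposes): the buyer will accept anything ≥ 0, so the seller offers 0 and keeps 360.
Round 3 (the buyer proposes): rejecting gives the seller an expected 0.85 × 360 = 306; the buyer offers that and keeps 54.
Round 2 (the seller proposes): rejecting gives the buyer an expected 0.85 × 54 = 45.9. The seller offers 45.9 and keeps 360 − 45.9 = 314.1.
Round 1 (the buyer proposes): rejecting gives the seller an expected 0.85 × 314.1 = 266.985, so the buyer offers 266.985, keeping 93.015.

266.99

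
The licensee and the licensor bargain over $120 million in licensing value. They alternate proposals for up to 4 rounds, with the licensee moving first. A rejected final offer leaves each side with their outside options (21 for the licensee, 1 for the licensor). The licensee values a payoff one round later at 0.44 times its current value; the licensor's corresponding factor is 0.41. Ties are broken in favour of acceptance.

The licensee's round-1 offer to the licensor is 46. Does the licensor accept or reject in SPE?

Round 4 (the licensor proposes): the licensee gets 21 if talks fail, so the licensor offers 21 and keeps 99.
Round 3 (the licensee proposes): the licensor can get 99 next round, worth 0.41 × 99 = 40.59 now, so the licensee offers 40.59, keeping 79.41.
Round 2 (the licensor proposes): the licensee can get 79.41 next round, worth 0.44 × 79.41 = 34.9404 now. The licensor offers 34.9404 and keeps 120 − 34.9404 = 85.0596.
So by rejecting in round 1, the licensor gets 85.0596 next round, worth 0.41 × 85.0596 = 34.874436 now.
Offer 46 ≥ 34.874436, so the licensor accepts.

Accept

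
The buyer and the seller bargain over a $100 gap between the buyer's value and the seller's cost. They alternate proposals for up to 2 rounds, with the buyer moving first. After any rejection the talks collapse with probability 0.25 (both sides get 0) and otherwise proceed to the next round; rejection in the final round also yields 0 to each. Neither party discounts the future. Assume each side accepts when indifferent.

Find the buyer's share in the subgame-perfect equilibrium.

25

Round 2 (the seller proposes): the buyer will accept anything ≥ 0, so the seller offers 0 and keeps 100.
Round 1 (the buyer proposes): rejecting gives the seller an expected 0.75 × 100 = 75. The buyer offers 75 and keeps 100 − 75 = 25.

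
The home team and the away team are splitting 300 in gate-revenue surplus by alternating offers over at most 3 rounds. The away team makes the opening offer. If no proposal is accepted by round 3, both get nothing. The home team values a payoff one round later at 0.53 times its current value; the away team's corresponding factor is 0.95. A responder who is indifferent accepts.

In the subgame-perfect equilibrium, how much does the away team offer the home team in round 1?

By backward induction:
Round 3 (the away team proposes): the home team will accept anything ≥ 0, so the away team offers 0 and keeps 300.
Round 2 (the home team proposes): the away team can get 300 next round, worth 0.95 × 300 = 285 now. The home team offers 285 and keeps 300 − 285 = 15.
Round 1 (the away team proposes): the home team can get 15 next round, worth 0.53 × 15 = 7.95 now, so the away team offers 7.95, keeping 292.05.

7.95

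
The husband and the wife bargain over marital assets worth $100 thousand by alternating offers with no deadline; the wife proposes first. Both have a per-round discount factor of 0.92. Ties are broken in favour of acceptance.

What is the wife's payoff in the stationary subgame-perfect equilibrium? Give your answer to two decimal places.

Let x be the wife's share when the wife proposes and y be the husband's share when the husband proposes.
The husband accepts iff offered ≥ 0.92·y, so x = 100 − 0.92y. Symmetrically y = 100 − 0.92x.
Substituting: x = 100 − 0.92(100 − 0.92x), giving x(1 − 0.92·0.92) = 100(1 − 0.92).
So x = 100 × 0.08 / 0.1536 ≈ 52.0833, and the husband receives 100 − x ≈ 47.9167.

52.08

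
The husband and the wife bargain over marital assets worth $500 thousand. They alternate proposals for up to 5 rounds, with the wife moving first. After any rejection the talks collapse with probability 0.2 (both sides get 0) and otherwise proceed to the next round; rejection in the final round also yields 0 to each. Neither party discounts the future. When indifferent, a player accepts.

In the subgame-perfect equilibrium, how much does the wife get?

368.8

Round 5 (the wife proposes): the husband will accept anything ≥ 0, so the wife offers 0 and keeps 500.
Round 4 (the husband proposes): rejecting gives the wife an expected 0.8 × 500 = 400, so the husband offers 400, keeping 100.
Round 3 (the wife proposes): rejecting gives the husband an expected 0.8 × 100 = 80; the wife offers that and keeps 420.
Round 2 (the husband proposes): rejecting gives the wife an expected 0.8 × 420 = 336. The husband offers 336 and keeps 500 − 336 = 164.
Round 1 (the wife proposes): rejecting gives the husband an expected 0.8 × 164 = 131.2; the wife offers that and keeps 368.8.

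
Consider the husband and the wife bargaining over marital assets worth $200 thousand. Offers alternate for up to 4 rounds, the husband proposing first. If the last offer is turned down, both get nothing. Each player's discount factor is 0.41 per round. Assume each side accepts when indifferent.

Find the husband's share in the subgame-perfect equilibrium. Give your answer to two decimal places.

137.84

Round 4 (the wife proposes): the husband will accept anything ≥ 0, so the wife offers 0 and keeps 200.
Round 3 (the husband proposes): the wife can get 200 next round, worth 0.41 × 200 = 82 now, so the husband offers 82, keeping 118.
Round 2 (the wife proposes): the husband can get 118 next round, worth 0.41 × 118 = 48.38 now. The wife offers 48.38 and keeps 200 − 48.38 = 151.62.
Round 1 (the husband proposes): the wife can get 151.62 next round, worth 0.41 × 151.62 = 62.1642 now, so the husband offers 62.1642, keeping 137.8358.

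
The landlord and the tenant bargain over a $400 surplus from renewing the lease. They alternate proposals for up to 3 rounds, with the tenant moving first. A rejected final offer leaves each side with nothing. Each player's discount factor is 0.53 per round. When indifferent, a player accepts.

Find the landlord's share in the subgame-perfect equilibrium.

Round 3 (the tenant proposes): rejection yields 0 for the landlord; the tenant offers 0 and keeps 400.
Round 2 (the landlord proposes): the tenant can get 400 next round, worth 0.53 × 400 = 212 now; the landlord offers that and keeps 188.
Round 1 (the tenant proposes): the landlord can get 188 next round, worth 0.53 × 188 = 99.64 now, so the tenant offers 99.64, keeping 300.36.

99.64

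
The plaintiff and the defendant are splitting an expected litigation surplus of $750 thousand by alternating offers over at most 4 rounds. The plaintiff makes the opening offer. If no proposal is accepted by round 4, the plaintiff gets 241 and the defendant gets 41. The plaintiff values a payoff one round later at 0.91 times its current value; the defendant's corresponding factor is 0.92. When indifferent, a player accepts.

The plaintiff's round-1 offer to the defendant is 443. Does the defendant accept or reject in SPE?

Reject

Round 4 (the defendant proposes): the plaintiff gets 241 if talks fail, so the defendant offers 241 and keeps 509.
Round 3 (the plaintiff proposes): the defendant can get 509 next round, worth 0.92 × 509 = 468.28 now, so the plaintiff offers 468.28, keeping 281.72.
Round 2 (the defendant proposes): the plaintiff can get 281.72 next round, worth 0.91 × 281.72 = 256.3652 now; the defendant offers that and keeps 493.6348.
So by rejecting in round 1, the defendant gets 493.6348 next round, worth 0.92 × 493.6348 = 454.144016 now.
Offer 443 < 454.144016, so the defendant rejects.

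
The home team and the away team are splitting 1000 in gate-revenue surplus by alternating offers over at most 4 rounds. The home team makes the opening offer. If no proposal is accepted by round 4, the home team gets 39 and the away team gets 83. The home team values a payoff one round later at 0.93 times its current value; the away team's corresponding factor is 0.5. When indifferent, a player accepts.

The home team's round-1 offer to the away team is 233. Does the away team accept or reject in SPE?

Reject

Round 4 (the away team proposes): the home team gets 39 if talks fail, so the away team offers 39 and keeps 961.
Round 3 (the home team proposes): the away team can get 961 next round, worth 0.5 × 961 = 480.5 now; the home team offers that and keeps 519.5.
Round 2 (the away team proposes): the home team can get 519.5 next round, worth 0.93 × 519.5 = 483.135 now, so the away team offers 483.135, keeping 516.865.
So by rejecting in round 1, the away team gets 516.865 next round, worth 0.5 × 516.865 = 258.4325 now.
Offer 233 < 258.4325, so the away team rejects.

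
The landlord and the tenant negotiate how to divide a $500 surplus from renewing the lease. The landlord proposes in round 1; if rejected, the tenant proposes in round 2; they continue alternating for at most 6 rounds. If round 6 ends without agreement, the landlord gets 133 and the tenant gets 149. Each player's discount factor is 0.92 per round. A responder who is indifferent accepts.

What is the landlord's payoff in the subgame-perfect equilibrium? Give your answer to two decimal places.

190.17

Round 6 (the tenant proposes): the landlord gets 133 if talks fail, so the tenant offers 133 and keeps 367.
Round 5 (the landlord proposes): the tenant can get 367 next round, worth 0.92 × 367 = 337.64 now. The landlord offers 337.64 and keeps 500 − 337.64 = 162.36.
Round 4 (the tenant proposes): the landlord can get 162.36 next round, worth 0.92 × 162.36 = 149.3712 now, so the tenant offers 149.3712, keeping 350.6288.
Round 3 (the landlord proposes): the tenant can get 350.6288 next round, worth 0.92 × 350.6288 = 322.578496 now, so the landlord offers 322.578496, keeping 177.421504.
Round 2 (the tenant proposes): the landlord can get 177.421504 next round, worth 0.92 × 177.421504 = 163.22778368 now, so the tenant offers 163.22778368, keeping 336.77221632.
Round 1 (the landlord proposes): the tenant can get 336.77221632 next round, worth 0.92 × 336.77221632 = 309.8304390144 now; the landlord offers that and keeps 190.1695609856.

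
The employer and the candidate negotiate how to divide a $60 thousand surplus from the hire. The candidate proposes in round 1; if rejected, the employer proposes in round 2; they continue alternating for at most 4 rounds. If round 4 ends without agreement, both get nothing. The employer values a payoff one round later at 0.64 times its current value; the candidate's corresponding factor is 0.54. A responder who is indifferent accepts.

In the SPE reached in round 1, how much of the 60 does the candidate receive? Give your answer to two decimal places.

29.06

Round 4 (the employer proposes): the candidate will accept anything ≥ 0, so the employer offers 0 and keeps 60.
Round 3 (the candidate proposes): the employer can get 60 next round, worth 0.64 × 60 = 38.4 now. The candidate offers 38.4 and keeps 60 − 38.4 = 21.6.
Round 2 (the employer proposes): the candidate can get 21.6 next round, worth 0.54 × 21.6 = 11.664 now; the employer offers that and keeps 48.336.
Round 1 (the candidate proposes): the employer can get 48.336 next round, worth 0.64 × 48.336 = 30.93504 now, so the candidate offers 30.93504, keeping 29.06496.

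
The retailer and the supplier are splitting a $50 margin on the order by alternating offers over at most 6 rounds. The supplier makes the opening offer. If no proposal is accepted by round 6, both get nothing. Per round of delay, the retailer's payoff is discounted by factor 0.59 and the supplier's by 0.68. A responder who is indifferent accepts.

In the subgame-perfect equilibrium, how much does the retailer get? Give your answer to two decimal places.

17.98

Solve by backward induction from round 6.
Round 6 (the retailer proposes): rejection yields 0 for the supplier; the retailer offers 0 and keeps 50.
Round 5 (the supplier proposes): the retailer can get 50 next round, worth 0.59 × 50 = 29.5 now. The supplier offers 29.5 and keeps 50 − 29.5 = 20.5.
Round 4 (the retailer proposes): the supplier can get 20.5 next round, worth 0.68 × 20.5 = 13.94 now, so the retailer offers 13.94, keeping 36.06.
Round 3 (the supplier proposes): the retailer can get 36.06 next round, worth 0.59 × 36.06 = 21.2754 now. The supplier offers 21.2754 and keeps 50 − 21.2754 = 28.7246.
Round 2 (the retailer proposes): the supplier can get 28.7246 next round, worth 0.68 × 28.7246 = 19.532728 now, so the retailer offers 19.532728, keeping 30.467272.
Round 1 (the supplier proposes): the retailer can get 30.467272 next round, worth 0.59 × 30.467272 = 17.97569048 now; the supplier offers that and keeps 32.02430952.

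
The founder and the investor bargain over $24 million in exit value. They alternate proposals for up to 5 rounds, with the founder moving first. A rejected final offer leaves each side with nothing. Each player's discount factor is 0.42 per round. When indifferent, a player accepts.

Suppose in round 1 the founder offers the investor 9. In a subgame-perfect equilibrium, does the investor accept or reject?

Accept

Work out the investor's continuation value if the offer is rejected.
Round 5 (the founder proposes): the investor will accept anything ≥ 0, so the founder offers 0 and keeps 24.
Round 4 (the investor proposes): the founder can get 24 next round, worth 0.42 × 24 = 10.08 now; the investor offers that and keeps 13.92.
Round 3 (the founder proposes): the investor can get 13.92 next round, worth 0.42 × 13.92 = 5.8464 now, so the founder offers 5.8464, keeping 18.1536.
Round 2 (the investor proposes): the founder can get 18.1536 next round, worth 0.42 × 18.1536 = 7.624512 now; the investor offers that and keeps 16.375488.
So by rejecting in round 1, the investor gets 16.375488 next round, worth 0.42 × 16.375488 = 6.87770496 now.
Offer 9 ≥ 6.87770496, so the investor accepts.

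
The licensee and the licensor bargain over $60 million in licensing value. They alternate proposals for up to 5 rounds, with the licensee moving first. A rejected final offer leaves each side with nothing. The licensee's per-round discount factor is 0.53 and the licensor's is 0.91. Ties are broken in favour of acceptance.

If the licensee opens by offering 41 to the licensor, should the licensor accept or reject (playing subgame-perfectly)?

Round 5 (the licensee proposes): the licensor will accept anything ≥ 0, so the licensee offers 0 and keeps 60.
Round 4 (the licensor proposes): the licensee can get 60 next round, worth 0.53 × 60 = 31.8 now, so the licensor offers 31.8, keeping 28.2.
Round 3 (the licensee proposes): the licensor can get 28.2 next round, worth 0.91 × 28.2 = 25.662 now; the licensee offers that and keeps 34.338.
Round 2 (the licensor proposes): the licensee can get 34.338 next round, worth 0.53 × 34.338 = 18.19914 now, so the licensor offers 18.19914, keeping 41.80086.
So by rejecting in round 1, the licensor gets 41.80086 next round, worth 0.91 × 41.80086 = 38.0387826 now.
Offer 41 ≥ 38.0387826, so the licensor accepts.

Accept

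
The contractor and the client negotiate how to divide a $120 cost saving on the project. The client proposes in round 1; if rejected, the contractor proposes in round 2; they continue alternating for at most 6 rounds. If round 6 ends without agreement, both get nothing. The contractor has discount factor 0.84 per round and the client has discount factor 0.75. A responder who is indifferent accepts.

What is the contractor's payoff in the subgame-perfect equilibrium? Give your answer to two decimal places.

Round 6 (the contractor proposes): rejection yields 0 for the client; the contractor offers 0 and keeps 120.
Round 5 (the client proposes): the contractor can get 120 next round, worth 0.84 × 120 = 100.8 now, so the client offers 100.8, keeping 19.2.
Round 4 (the contractor proposes): the client can get 19.2 next round, worth 0.75 × 19.2 = 14.4 now. The contractor offers 14.4 and keeps 120 − 14.4 = 105.6.
Round 3 (the client proposes): the contractor can get 105.6 next round, worth 0.84 × 105.6 = 88.704 now; the client offers that and keeps 31.296.
Round 2 (the contractor proposes): the client can get 31.296 next round, worth 0.75 × 31.296 = 23.472 now, so the contractor offers 23.472, keeping 96.528.
Round 1 (the client proposes): the contractor can get 96.528 next round, worth 0.84 × 96.528 = 81.08352 now, so the client offers 81.08352, keeping 38.91648.

81.08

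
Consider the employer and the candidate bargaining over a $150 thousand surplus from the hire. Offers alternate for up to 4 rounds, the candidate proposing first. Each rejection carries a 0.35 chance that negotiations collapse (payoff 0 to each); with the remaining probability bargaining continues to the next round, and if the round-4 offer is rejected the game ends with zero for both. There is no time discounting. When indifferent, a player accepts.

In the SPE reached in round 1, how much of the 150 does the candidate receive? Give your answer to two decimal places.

74.68

By backward induction:
Round 4 (the employer proposes): the candidate will accept anything ≥ 0, so the employer offers 0 and keeps 150.
Round 3 (the candidate proposes): rejecting gives the employer an expected 0.65 × 150 = 97.5, so the candidate offers 97.5, keeping 52.5.
Round 2 (the employer proposes): rejecting gives the candidate an expected 0.65 × 52.5 = 34.125; the employer offers that and keeps 115.875.
Round 1 (the candidate proposes): rejecting gives the employer an expected 0.65 × 115.875 = 75.31875; the candidate offers that and keeps 74.68125.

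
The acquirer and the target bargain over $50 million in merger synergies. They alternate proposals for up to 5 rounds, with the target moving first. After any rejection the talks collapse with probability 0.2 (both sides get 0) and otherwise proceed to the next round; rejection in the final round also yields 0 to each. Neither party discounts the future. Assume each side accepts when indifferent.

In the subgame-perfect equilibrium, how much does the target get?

By backward induction:
Round 5 (the target proposes): rejection yields 0 for the acquirer; the target offers 0 and keeps 50.
Round 4 (the acquirer proposes): rejecting gives the target an expected 0.8 × 50 = 40, so the acquirer offers 40, keeping 10.
Round 3 (the target proposes): rejecting gives the acquirer an expected 0.8 × 10 = 8; the target offers that and keeps 42.
Round 2 (the acquirer proposes): rejecting gives the target an expected 0.8 × 42 = 33.6; the acquirer offers that and keeps 16.4.
Round 1 (the target proposes): rejecting gives the acquirer an expected 0.8 × 16.4 = 13.12. The target offers 13.12 and keeps 50 − 13.12 = 36.88.

36.88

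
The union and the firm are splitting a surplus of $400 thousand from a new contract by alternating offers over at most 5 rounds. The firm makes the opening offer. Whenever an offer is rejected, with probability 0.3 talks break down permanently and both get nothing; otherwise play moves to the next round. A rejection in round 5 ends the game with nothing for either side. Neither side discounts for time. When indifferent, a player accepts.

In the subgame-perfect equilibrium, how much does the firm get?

Round 5 (the firm proposes): rejection yields 0 for the union; the firm offers 0 and keeps 400.
Round 4 (the union proposes): rejecting gives the firm an expected 0.7 × 400 = 280. The union offers 280 and keeps 400 − 280 = 120.
Round 3 (the firm proposes): rejecting gives the union an expected 0.7 × 120 = 84. The firm offers 84 and keeps 400 − 84 = 316.
Round 2 (the union proposes): rejecting gives the firm an expected 0.7 × 316 = 221.2, so the union offers 221.2, keeping 178.8.
Round 1 (the firm proposes): rejecting gives the union an expected 0.7 × 178.8 = 125.16; the firm offers that and keeps 274.84.

274.84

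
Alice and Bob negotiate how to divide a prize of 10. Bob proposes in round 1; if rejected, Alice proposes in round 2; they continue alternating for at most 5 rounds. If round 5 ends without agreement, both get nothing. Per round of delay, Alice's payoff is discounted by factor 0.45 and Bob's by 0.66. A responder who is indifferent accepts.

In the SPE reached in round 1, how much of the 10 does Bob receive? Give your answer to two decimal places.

Solve by backward induction from round 5.
Round 5 (Bob proposes): Alice will accept anything ≥ 0, so Bob offers 0 and keeps 10.
Round 4 (Alice proposes): Bob can get 10 next round, worth 0.66 × 10 = 6.6 now. Alice offers 6.6 and keeps 10 − 6.6 = 3.4.
Round 3 (Bob proposes): Alice can get 3.4 next round, worth 0.45 × 3.4 = 1.53 now; Bob offers that and keeps 8.47.
Round 2 (Alice proposes): Bob can get 8.47 next round, worth 0.66 × 8.47 = 5.5902 now. Alice offers 5.5902 and keeps 10 − 5.5902 = 4.4098.
Round 1 (Bob proposes): Alice can get 4.4098 next round, worth 0.45 × 4.4098 = 1.98441 now. Bob offers 1.98441 and keeps 10 − 1.98441 = 8.01559.

8.02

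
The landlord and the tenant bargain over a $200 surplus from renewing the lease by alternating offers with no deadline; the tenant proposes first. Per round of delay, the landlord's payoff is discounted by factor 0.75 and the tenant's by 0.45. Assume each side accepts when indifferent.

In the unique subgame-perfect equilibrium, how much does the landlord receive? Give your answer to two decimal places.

In a stationary SPE each proposer offers the other exactly their discounted continuation value.
If the tenant keeps x when proposing and the landlord keeps y when proposing, then x = 200 − 0.75y and y = 200 − 0.45x.
Solving: x = 200(1 − 0.75) / (1 − 0.45·0.75) = 50 / 0.6625 ≈ 75.4717.
The landlord gets 200 − 75.4717 ≈ 124.5283.

124.53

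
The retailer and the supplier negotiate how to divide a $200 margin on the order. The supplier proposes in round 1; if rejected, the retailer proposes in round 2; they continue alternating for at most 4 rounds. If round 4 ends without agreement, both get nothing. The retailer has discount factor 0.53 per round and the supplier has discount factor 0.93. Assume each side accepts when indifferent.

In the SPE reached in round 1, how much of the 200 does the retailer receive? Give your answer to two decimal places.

59.67

Round 4 (the retailer proposes): rejection yields 0 for the supplier; the retailer offers 0 and keeps 200.
Round 3 (the supplier proposes): the retailer can get 200 next round, worth 0.53 × 200 = 106 now; the supplier offers that and keeps 94.
Round 2 (the retailer proposes): the supplier can get 94 next round, worth 0.93 × 94 = 87.42 now. The retailer offers 87.42 and keeps 200 − 87.42 = 112.58.
Round 1 (the supplier proposes): the retailer can get 112.58 next round, worth 0.53 × 112.58 = 59.6674 now, so the supplier offers 59.6674, keeping 140.3326.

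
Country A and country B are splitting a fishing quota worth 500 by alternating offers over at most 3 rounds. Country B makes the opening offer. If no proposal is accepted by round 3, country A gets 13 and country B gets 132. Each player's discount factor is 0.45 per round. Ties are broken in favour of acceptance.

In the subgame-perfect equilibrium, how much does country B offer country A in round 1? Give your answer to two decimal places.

126.38

Work backward from the last round.
Round 3 (country B proposes): country A gets 13 if talks fail, so country B offers 13 and keeps 487.
Round 2 (country A proposes): country B can get 487 next round, worth 0.45 × 487 = 219.15 now, so country A offers 219.15, keeping 280.85.
Round 1 (country B proposes): country A can get 280.85 next round, worth 0.45 × 280.85 = 126.3825 now. Country B offers 126.3825 and keeps 500 − 126.3825 = 373.6175.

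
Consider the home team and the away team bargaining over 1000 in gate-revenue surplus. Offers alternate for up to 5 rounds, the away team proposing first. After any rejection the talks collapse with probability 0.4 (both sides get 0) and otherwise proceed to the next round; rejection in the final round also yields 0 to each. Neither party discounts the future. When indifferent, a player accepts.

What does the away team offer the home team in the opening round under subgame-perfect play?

326.4

By backward induction:
Round 5 (the away team proposes): the home team will accept anything ≥ 0, so the away team offers 0 and keeps 1000.
Round 4 (the home team proposes): rejecting gives the away team an expected 0.6 × 1000 = 600; the home team offers that and keeps 400.
Round 3 (the away team proposes): rejecting gives the home team an expected 0.6 × 400 = 240, so the away team offers 240, keeping 760.
Round 2 (the home team proposes): rejecting gives the away team an expected 0.6 × 760 = 456; the home team offers that and keeps 544.
Round 1 (the away team proposes): rejecting gives the home team an expected 0.6 × 544 = 326.4; the away team offers that and keeps 673.6.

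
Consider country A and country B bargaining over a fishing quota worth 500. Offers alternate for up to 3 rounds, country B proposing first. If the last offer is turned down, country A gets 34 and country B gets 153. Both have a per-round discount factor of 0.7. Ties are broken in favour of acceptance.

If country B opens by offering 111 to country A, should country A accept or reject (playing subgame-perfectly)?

Reject

Round 3 (country B proposes): country A gets 34 if talks fail, so country B offers 34 and keeps 466.
Round 2 (country A proposes): country B can get 466 next round, worth 0.7 × 466 = 326.2 now. Country A offers 326.2 and keeps 500 − 326.2 = 173.8.
So by rejecting in round 1, country A gets 173.8 next round, worth 0.7 × 173.8 = 121.66 now.
Offer 111 < 121.66, so country A rejects.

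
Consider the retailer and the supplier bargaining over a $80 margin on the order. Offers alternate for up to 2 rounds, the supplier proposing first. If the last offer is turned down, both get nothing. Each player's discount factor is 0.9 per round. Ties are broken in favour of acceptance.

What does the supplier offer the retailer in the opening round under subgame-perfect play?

Round 2 (the retailer proposes): rejection yields 0 for the supplier; the retailer offers 0 and keeps 80.
Round 1 (the supplier proposes): the retailer can get 80 next round, worth 0.9 × 80 = 72 now. The supplier offers 72 and keeps 80 − 72 = 8.

72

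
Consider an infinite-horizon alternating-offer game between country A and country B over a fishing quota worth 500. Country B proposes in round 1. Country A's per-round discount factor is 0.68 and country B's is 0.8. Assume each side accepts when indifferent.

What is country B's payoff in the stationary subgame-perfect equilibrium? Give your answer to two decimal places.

In a stationary SPE each proposer offers the other exactly their discounted continuation value.
If country B keeps x when proposing and country A keeps y when proposing, then x = 500 − 0.68y and y = 500 − 0.8x.
Solving: x = 500(1 − 0.68) / (1 − 0.8·0.68) = 160 / 0.456 ≈ 350.8772.
Country A gets 500 − 350.8772 ≈ 149.1228.

350.88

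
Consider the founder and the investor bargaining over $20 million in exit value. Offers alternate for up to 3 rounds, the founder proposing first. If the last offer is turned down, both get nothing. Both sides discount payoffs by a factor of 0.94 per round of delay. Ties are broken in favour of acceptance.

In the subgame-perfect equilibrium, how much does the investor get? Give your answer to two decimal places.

Round 3 (the founder proposes): rejection yields 0 for the investor; the founder offers 0 and keeps 20.
Round 2 (the investor proposes): the founder can get 20 next round, worth 0.94 × 20 = 18.8 now, so the investor offers 18.8, keeping 1.2.
Round 1 (the founder proposes): the investor can get 1.2 next round, worth 0.94 × 1.2 = 1.128 now, so the founder offers 1.128, keeping 18.872.

1.13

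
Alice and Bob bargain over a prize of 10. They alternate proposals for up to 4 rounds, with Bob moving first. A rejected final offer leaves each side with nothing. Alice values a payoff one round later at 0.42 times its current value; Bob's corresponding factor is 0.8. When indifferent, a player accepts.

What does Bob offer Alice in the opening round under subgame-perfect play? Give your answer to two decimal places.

Round 4 (Alice proposes): rejection yields 0 for Bob; Alice offers 0 and keeps 10.
Round 3 (Bob proposes): Alice can get 10 next round, worth 0.42 × 10 = 4.2 now, so Bob offers 4.2, keeping 5.8.
Round 2 (Alice proposes): Bob can get 5.8 next round, worth 0.8 × 5.8 = 4.64 now; Alice offers that and keeps 5.36.
Round 1 (Bob proposes): Alice can get 5.36 next round, worth 0.42 × 5.36 = 2.2512 now, so Bob offers 2.2512, keeping 7.7488.

2.25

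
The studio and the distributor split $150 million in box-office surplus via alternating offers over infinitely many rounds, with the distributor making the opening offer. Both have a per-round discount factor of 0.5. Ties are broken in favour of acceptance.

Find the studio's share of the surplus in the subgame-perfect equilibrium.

50

When the distributor proposes, the studio accepts any offer worth at least 0.5 times what the studio would get by proposing next round; and vice versa.
This gives x = 150 − 0.5y and y = 150 − 0.5x, where x and y are each side's share when it proposes.
Hence (1 − 0.5·0.5)x = 150(1 − 0.5), i.e. 0.75·x = 75.
x = 100; the studio's share is 150 − x = 50.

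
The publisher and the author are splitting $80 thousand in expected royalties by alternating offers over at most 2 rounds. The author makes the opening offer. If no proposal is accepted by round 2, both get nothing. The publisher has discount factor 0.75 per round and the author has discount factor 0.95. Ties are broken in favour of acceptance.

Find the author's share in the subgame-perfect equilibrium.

20

By backward induction:
Round 2 (the publisher proposes): the author will accept anything ≥ 0, so the publisher offers 0 and keeps 80.
Round 1 (the author proposes): the publisher can get 80 next round, worth 0.75 × 80 = 60 now; the author offers that and keeps 20.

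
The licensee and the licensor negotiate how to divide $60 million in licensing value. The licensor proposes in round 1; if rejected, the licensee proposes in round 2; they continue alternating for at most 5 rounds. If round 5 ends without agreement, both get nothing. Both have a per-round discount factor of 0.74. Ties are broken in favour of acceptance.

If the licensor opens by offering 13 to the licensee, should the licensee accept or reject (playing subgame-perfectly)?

Reject

Work out the licensee's continuation value if the offer is rejected.
Round 5 (the licensor proposes): rejection yields 0 for the licensee; the licensor offers 0 and keeps 60.
Round 4 (the licensee proposes): the licensor can get 60 next round, worth 0.74 × 60 = 44.4 now, so the licensee offers 44.4, keeping 15.6.
Round 3 (the licensor proposes): the licensee can get 15.6 next round, worth 0.74 × 15.6 = 11.544 now, so the licensor offers 11.544, keeping 48.456.
Round 2 (the licensee proposes): the licensor can get 48.456 next round, worth 0.74 × 48.456 = 35.85744 now. The licensee offers 35.85744 and keeps 60 − 35.85744 = 24.14256.
So by rejecting in round 1, the licensee gets 24.14256 next round, worth 0.74 × 24.14256 = 17.8654944 now.
Offer 13 < 17.8654944, so the licensee rejects.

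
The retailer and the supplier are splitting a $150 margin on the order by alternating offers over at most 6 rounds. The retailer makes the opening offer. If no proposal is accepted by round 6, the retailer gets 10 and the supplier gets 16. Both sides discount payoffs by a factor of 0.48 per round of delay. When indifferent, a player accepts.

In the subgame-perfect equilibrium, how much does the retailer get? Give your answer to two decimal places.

By backward induction:
Round 6 (the supplier proposes): the retailer gets 10 if talks fail, so the supplier offers 10 and keeps 140.
Round 5 (the retailer proposes): the supplier can get 140 next round, worth 0.48 × 140 = 67.2 now. The retailer offers 67.2 and keeps 150 − 67.2 = 82.8.
Round 4 (the supplier proposes): the retailer can get 82.8 next round, worth 0.48 × 82.8 = 39.744 now. The supplier offers 39.744 and keeps 150 − 39.744 = 110.256.
Round 3 (the retailer proposes): the supplier can get 110.256 next round, worth 0.48 × 110.256 = 52.92288 now; the retailer offers that and keeps 97.07712.
Round 2 (the supplier proposes): the retailer can get 97.07712 next round, worth 0.48 × 97.07712 = 46.5970176 now; the supplier offers that and keeps 103.4029824.
Round 1 (the retailer proposes): the supplier can get 103.4029824 next round, worth 0.48 × 103.4029824 = 49.633431552 now. The retailer offers 49.633431552 and keeps 150 − 49.633431552 = 100.366568448.

100.37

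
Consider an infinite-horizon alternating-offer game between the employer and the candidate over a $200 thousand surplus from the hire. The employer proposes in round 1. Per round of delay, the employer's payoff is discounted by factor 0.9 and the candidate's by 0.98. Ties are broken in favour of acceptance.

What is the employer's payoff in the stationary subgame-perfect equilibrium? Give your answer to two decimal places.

33.90

Let x be the employer's share when the employer proposes and y be the candidate's share when the candidate proposes.
The candidate accepts iff offered ≥ 0.98·y, so x = 200 − 0.98y. Symmetrically y = 200 − 0.9x.
Substituting: x = 200 − 0.98(200 − 0.9x), giving x(1 − 0.9·0.98) = 200(1 − 0.98).
So x = 200 × 0.02 / 0.118 ≈ 33.8983, and the candidate receives 200 − x ≈ 166.1017.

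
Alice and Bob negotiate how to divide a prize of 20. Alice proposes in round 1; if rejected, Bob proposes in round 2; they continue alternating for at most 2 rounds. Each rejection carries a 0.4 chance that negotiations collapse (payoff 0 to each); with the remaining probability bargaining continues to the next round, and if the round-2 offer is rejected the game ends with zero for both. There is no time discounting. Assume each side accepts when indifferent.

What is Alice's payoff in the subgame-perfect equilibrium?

Round 2 (Bob proposes): rejection yields 0 for Alice; Bob offers 0 and keeps 20.
Round 1 (Alice proposes): rejecting gives Bob an expected 0.6 × 20 = 12; Alice offers that and keeps 8.

8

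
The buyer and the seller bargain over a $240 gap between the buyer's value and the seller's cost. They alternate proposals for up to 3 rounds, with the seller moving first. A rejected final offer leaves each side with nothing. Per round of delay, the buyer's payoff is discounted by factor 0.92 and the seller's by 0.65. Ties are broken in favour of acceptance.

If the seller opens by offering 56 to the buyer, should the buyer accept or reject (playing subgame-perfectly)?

Reject

Work out the buyer's continuation value if the offer is rejected.
Round 3 (the seller proposes): the buyer will accept anything ≥ 0, so the seller offers 0 and keeps 240.
Round 2 (the buyer proposes): the seller can get 240 next round, worth 0.65 × 240 = 156 now, so the buyer offers 156, keeping 84.
So by rejecting in round 1, the buyer gets 84 next round, worth 0.92 × 84 = 77.28 now.
Offer 56 < 77.28, so the buyer rejects.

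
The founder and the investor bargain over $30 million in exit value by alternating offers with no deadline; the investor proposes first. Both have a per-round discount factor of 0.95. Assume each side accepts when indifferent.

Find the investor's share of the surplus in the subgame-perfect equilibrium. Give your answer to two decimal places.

15.38

When the investor proposes, the founder accepts any offer worth at least 0.95 times what the founder would get by proposing next round; and vice versa.
This gives x = 30 − 0.95y and y = 30 − 0.95x, where x and y are each side's share when it proposes.
Hence (1 − 0.95·0.95)x = 30(1 − 0.95), i.e. 0.0975·x = 1.5.
x ≈ 15.3846; the founder's share is 30 − x ≈ 14.6154.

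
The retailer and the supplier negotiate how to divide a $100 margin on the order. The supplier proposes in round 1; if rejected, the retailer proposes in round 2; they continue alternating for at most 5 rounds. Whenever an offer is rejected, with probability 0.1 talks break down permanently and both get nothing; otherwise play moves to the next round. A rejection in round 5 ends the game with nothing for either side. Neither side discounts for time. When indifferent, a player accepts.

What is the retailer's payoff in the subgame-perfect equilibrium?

Round 5 (the supplier proposes): rejection yields 0 for the retailer; the supplier offers 0 and keeps 100.
Round 4 (the retailer proposes): rejecting gives the supplier an expected 0.9 × 100 = 90, so the retailer offers 90, keeping 10.
Round 3 (the supplier proposes): rejecting gives the retailer an expected 0.9 × 10 = 9. The supplier offers 9 and keeps 100 − 9 = 91.
Round 2 (the retailer proposes): rejecting gives the supplier an expected 0.9 × 91 = 81.9; the retailer offers that and keeps 18.1.
Round 1 (the supplier proposes): rejecting gives the retailer an expected 0.9 × 18.1 = 16.29, so the supplier offers 16.29, keeping 83.71.

16.29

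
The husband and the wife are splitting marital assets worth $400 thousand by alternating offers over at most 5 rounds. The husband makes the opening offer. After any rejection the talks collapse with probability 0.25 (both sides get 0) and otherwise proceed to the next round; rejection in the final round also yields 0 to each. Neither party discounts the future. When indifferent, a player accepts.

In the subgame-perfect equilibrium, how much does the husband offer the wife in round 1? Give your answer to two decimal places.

By backward induction:
Round 5 (the husband proposes): the wife will accept anything ≥ 0, so the husband offers 0 and keeps 400.
Round 4 (the wife proposes): rejecting gives the husband an expected 0.75 × 400 = 300; the wife offers that and keeps 100.
Round 3 (the husband proposes): rejecting gives the wife an expected 0.75 × 100 = 75; the husband offers that and keeps 325.
Round 2 (the wife proposes): rejecting gives the husband an expected 0.75 × 325 = 243.75, so the wife offers 243.75, keeping 156.25.
Round 1 (the husband proposes): rejecting gives the wife an expected 0.75 × 156.25 = 117.1875, so the husband offers 117.1875, keeping 282.8125.

117.19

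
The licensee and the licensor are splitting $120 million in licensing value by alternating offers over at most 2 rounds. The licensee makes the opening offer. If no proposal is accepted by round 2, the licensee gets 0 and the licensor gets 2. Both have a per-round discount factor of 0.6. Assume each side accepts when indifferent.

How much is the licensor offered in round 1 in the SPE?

72

Round 2 (the licensor proposes): rejection yields 0 for the licensee; the licensor offers 0 and keeps 120.
Round 1 (the licensee proposes): the licensor can get 120 next round, worth 0.6 × 120 = 72 now. The licensee offers 72 and keeps 120 − 72 = 48.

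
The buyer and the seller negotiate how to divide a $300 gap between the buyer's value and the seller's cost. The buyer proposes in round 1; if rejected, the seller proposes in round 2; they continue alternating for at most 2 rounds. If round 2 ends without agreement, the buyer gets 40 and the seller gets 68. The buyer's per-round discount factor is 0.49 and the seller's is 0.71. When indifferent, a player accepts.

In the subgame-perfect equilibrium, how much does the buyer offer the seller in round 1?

184.6

Round 2 (the seller proposes): the buyer gets 40 if talks fail, so the seller offers 40 and keeps 260.
Round 1 (the buyer proposes): the seller can get 260 next round, worth 0.71 × 260 = 184.6 now, so the buyer offers 184.6, keeping 115.4.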